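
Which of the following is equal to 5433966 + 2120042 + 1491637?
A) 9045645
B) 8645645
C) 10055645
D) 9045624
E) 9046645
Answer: A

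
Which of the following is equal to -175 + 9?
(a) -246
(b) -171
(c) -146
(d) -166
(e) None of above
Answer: d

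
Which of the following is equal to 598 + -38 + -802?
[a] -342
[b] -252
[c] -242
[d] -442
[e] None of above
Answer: c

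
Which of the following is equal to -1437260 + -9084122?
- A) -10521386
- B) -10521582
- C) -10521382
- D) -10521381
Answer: C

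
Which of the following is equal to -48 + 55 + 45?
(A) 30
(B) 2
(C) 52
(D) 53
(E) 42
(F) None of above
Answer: C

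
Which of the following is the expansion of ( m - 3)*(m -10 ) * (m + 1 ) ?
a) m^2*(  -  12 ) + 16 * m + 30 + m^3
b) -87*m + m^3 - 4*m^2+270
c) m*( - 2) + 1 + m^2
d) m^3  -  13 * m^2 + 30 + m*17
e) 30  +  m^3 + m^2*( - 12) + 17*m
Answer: e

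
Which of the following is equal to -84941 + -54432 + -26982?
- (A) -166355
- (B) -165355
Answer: A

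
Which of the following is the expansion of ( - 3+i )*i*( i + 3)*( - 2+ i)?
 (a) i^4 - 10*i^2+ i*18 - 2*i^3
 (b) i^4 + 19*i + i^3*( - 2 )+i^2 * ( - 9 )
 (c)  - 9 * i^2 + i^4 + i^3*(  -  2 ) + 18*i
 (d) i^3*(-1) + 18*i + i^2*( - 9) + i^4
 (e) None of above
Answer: c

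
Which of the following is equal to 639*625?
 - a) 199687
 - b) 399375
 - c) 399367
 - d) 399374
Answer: b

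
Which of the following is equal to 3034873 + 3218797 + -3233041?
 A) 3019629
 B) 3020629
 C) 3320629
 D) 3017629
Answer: B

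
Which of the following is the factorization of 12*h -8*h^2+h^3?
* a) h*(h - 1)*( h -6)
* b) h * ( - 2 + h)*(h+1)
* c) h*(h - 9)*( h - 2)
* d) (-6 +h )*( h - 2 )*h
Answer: d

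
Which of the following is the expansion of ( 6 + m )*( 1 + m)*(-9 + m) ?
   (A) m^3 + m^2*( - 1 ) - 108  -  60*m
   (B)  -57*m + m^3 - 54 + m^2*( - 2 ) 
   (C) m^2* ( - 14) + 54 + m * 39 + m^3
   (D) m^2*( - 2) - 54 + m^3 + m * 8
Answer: B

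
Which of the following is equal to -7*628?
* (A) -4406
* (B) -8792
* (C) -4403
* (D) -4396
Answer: D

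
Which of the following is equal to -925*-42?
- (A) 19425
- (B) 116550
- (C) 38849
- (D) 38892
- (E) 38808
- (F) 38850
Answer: F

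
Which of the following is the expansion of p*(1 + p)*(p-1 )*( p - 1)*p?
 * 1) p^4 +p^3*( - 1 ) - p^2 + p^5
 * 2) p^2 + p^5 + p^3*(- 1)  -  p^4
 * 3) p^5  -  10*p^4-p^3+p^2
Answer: 2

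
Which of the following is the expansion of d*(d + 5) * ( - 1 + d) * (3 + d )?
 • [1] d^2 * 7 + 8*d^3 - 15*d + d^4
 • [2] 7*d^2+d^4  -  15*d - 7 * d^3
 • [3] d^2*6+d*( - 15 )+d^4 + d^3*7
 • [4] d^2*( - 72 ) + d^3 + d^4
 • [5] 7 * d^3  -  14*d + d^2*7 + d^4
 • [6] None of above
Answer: 6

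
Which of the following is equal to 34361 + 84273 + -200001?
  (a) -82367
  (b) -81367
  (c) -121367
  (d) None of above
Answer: b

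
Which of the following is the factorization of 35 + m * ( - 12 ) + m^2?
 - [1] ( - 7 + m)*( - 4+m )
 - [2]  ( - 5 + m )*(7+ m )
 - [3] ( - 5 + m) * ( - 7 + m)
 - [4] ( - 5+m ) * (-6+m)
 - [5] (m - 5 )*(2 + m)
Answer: 3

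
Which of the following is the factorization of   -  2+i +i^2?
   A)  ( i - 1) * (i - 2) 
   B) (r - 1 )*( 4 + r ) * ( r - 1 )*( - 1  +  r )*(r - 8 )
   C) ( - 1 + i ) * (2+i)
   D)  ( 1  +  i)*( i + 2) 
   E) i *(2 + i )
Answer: C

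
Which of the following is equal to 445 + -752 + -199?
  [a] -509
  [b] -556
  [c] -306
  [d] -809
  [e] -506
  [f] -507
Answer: e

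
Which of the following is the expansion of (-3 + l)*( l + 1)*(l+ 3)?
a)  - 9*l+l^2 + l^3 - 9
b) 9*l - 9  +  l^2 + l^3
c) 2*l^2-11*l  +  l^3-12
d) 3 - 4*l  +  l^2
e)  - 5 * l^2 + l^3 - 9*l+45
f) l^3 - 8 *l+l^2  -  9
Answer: a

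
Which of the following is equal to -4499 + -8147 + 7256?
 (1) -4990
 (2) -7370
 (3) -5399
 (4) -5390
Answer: 4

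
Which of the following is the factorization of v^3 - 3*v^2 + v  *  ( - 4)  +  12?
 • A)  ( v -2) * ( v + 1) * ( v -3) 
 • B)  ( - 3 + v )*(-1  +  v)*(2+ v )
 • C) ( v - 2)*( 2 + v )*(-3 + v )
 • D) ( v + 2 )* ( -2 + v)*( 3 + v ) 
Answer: C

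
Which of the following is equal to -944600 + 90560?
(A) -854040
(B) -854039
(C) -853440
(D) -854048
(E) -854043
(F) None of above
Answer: A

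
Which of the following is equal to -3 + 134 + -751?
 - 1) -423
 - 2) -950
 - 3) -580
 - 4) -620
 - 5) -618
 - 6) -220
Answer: 4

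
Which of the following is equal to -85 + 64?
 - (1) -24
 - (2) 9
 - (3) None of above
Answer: 3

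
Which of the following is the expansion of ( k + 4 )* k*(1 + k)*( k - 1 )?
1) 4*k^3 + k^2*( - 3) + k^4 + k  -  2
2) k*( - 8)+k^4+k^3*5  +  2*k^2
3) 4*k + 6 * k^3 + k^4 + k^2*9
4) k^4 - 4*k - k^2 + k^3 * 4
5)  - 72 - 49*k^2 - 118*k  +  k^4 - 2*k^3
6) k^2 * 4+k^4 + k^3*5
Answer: 4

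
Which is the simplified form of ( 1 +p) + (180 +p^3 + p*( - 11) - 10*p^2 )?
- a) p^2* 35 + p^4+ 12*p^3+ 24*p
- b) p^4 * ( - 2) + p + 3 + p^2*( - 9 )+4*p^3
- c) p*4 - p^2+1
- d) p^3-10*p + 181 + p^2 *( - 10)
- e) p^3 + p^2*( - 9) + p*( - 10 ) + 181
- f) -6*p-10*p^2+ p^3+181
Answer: d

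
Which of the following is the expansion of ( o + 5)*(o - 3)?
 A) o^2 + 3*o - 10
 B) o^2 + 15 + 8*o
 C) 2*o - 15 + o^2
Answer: C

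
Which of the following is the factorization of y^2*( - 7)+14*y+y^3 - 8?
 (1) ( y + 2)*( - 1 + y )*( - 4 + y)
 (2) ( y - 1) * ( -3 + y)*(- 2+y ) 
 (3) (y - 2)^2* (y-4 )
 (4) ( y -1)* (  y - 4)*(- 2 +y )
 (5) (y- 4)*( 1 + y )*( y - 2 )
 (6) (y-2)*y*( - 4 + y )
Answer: 4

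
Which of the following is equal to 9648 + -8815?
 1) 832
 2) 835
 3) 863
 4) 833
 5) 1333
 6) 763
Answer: 4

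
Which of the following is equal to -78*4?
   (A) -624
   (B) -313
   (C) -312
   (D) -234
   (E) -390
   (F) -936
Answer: C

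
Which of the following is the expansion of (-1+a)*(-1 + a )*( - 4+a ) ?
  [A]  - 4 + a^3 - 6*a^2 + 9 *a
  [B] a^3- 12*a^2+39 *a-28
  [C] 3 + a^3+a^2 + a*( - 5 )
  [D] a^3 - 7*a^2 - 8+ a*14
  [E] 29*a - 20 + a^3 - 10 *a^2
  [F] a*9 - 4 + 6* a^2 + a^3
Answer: A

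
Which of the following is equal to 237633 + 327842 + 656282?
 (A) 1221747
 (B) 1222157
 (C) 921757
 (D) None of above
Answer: D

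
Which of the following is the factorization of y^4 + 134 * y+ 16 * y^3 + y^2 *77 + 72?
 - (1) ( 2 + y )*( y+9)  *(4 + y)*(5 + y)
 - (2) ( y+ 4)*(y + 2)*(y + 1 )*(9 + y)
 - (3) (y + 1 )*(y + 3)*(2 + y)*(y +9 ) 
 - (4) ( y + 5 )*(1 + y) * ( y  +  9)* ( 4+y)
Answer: 2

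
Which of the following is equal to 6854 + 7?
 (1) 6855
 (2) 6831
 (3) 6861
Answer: 3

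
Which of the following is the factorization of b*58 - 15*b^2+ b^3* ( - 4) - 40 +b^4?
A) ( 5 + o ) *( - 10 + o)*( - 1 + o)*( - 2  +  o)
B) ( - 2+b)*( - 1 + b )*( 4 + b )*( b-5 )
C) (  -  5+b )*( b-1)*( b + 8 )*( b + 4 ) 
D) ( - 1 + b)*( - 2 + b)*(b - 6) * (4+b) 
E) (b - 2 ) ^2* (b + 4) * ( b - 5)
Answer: B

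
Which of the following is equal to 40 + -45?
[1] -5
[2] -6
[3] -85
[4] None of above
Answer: 1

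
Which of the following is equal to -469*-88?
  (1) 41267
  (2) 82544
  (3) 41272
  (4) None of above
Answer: 3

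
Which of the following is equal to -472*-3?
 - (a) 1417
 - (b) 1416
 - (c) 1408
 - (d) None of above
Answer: b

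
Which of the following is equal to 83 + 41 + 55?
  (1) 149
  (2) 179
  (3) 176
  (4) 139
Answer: 2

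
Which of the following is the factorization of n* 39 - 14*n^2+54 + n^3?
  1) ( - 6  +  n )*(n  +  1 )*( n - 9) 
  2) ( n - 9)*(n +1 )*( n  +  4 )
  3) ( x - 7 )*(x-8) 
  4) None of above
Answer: 1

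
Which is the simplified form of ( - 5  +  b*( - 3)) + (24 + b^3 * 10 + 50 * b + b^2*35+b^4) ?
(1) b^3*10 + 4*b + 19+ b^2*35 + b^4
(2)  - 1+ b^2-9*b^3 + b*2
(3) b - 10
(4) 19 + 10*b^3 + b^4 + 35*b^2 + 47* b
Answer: 4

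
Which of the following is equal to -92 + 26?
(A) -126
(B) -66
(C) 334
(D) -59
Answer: B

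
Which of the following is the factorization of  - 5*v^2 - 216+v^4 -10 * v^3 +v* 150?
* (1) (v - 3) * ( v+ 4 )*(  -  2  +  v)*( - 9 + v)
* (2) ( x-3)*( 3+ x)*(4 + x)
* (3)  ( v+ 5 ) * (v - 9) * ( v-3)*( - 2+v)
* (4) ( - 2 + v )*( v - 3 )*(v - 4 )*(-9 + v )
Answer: 1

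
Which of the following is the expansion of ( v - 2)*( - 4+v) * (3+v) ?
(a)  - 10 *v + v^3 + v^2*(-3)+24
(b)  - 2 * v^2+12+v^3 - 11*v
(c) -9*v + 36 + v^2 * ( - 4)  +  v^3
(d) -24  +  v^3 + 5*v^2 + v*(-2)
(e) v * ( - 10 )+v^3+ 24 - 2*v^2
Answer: a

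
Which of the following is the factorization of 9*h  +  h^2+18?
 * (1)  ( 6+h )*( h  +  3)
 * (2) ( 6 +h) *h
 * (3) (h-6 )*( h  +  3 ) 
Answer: 1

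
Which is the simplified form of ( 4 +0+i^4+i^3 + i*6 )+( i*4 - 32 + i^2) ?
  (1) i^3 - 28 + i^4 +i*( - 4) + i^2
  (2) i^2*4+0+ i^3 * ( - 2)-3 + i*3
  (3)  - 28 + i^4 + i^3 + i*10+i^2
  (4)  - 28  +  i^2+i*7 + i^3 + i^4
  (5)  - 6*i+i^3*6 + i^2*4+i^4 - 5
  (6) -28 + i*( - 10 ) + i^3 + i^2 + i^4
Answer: 3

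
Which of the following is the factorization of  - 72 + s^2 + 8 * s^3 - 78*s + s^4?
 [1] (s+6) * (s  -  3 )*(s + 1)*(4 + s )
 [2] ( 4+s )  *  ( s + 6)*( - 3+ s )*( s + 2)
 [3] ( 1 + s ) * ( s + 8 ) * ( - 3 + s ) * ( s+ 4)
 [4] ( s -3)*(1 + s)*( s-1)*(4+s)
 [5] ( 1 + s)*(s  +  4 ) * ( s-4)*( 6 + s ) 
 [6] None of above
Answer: 1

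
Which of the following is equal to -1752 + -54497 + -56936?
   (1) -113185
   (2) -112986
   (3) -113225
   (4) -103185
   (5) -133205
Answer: 1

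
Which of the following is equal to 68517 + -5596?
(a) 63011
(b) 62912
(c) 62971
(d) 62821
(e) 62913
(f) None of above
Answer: f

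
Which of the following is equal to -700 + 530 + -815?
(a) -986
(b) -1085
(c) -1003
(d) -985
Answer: d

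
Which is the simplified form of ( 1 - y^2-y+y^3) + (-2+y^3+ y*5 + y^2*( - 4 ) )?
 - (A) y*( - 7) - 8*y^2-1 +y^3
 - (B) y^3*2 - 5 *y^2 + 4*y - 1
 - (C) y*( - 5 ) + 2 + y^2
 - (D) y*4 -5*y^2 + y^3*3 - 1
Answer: B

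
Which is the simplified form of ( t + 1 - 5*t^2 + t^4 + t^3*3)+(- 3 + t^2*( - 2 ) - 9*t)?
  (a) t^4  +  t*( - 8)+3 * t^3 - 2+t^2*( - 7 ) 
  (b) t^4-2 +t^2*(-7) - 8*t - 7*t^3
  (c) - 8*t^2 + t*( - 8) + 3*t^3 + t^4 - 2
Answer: a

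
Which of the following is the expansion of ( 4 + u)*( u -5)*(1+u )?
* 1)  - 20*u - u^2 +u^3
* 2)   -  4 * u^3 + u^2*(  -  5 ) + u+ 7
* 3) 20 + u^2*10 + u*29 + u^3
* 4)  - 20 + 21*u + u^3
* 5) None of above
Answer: 5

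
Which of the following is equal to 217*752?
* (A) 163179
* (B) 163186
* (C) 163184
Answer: C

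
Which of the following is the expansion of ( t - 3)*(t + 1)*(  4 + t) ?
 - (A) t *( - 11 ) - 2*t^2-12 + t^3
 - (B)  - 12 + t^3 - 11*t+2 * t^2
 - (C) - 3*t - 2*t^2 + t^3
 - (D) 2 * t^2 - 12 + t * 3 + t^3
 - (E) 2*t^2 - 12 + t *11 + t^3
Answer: B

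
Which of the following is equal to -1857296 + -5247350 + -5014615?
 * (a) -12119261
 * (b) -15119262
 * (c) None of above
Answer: a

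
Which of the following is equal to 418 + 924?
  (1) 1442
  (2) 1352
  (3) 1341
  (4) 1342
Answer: 4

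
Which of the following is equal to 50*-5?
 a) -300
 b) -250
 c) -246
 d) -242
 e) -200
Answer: b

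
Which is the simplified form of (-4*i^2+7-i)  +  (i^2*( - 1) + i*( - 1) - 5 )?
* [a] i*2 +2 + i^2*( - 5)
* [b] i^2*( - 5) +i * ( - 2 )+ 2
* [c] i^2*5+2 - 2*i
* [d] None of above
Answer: b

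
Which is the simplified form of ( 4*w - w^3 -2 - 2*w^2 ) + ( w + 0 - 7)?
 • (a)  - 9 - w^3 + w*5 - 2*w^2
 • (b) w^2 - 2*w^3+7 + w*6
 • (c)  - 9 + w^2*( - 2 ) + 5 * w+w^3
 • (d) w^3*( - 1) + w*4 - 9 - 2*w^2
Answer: a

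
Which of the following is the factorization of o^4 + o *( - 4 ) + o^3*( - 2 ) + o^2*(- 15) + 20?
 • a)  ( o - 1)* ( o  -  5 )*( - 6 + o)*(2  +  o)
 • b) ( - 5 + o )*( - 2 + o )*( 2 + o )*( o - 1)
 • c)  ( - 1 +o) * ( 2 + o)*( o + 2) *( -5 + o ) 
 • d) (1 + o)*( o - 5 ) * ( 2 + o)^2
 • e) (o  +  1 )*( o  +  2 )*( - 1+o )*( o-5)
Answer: c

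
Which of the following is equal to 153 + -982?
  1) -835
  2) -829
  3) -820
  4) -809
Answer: 2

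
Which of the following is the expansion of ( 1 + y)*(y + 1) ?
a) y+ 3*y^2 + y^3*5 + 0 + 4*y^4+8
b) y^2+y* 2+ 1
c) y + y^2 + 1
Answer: b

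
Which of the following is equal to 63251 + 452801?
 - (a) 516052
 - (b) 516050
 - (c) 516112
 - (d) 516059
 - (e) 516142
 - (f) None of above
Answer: a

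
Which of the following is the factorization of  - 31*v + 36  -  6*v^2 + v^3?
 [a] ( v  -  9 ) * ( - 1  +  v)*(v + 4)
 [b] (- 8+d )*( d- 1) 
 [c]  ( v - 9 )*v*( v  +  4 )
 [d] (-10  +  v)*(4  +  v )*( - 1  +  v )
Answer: a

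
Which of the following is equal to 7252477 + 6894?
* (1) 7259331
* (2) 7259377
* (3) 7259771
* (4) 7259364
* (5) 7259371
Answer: 5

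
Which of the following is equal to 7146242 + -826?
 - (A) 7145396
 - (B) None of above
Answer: B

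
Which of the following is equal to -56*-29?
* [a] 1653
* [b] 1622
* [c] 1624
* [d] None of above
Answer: c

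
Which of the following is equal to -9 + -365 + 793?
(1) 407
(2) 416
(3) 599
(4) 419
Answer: 4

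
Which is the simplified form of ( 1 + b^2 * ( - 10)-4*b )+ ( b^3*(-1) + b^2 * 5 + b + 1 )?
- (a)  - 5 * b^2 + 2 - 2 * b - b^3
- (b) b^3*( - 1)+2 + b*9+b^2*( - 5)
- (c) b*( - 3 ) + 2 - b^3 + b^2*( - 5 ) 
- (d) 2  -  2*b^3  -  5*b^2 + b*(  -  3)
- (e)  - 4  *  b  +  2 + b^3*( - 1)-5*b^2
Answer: c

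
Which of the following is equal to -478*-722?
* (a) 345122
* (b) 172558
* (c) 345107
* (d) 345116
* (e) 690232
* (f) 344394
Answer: d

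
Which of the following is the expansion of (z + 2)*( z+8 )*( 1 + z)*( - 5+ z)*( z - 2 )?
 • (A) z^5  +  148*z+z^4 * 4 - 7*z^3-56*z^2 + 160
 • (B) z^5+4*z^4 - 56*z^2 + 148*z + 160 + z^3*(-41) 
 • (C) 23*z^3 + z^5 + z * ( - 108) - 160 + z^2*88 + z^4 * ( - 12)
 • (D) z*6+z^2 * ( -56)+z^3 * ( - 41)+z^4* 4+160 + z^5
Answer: B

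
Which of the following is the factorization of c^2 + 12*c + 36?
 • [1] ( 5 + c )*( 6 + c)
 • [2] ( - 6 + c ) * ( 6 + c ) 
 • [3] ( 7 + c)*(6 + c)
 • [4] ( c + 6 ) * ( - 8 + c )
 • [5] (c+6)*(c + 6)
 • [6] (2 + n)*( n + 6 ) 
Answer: 5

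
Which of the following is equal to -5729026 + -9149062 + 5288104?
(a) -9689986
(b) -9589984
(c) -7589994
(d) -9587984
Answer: b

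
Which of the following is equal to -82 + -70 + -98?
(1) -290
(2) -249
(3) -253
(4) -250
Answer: 4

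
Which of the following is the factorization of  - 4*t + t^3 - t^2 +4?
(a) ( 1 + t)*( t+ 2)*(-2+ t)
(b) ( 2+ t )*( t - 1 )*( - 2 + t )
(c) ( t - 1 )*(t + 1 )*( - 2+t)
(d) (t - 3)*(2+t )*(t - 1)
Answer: b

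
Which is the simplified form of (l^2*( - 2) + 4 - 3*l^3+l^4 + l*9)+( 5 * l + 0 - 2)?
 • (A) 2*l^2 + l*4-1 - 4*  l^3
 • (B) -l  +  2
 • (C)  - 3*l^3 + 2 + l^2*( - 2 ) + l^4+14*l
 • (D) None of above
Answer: C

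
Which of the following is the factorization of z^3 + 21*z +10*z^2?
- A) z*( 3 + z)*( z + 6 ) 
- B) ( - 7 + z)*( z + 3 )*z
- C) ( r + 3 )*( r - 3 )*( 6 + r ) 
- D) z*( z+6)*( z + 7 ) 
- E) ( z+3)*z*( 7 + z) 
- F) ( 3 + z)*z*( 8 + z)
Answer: E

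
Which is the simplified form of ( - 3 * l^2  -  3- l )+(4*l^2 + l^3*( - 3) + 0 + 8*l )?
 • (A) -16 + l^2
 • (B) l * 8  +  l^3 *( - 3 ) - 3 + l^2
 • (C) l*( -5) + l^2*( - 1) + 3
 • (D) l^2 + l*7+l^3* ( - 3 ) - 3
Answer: D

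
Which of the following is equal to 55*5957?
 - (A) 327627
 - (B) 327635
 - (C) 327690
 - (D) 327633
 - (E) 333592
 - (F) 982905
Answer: B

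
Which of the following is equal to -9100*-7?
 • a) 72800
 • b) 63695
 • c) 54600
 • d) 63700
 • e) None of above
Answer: d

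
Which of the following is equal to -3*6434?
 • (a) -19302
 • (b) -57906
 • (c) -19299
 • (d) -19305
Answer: a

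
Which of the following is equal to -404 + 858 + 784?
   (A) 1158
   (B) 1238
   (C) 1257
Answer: B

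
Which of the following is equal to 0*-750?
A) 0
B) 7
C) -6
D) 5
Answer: A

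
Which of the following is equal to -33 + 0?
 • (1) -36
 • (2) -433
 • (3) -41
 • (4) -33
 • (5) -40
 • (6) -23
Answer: 4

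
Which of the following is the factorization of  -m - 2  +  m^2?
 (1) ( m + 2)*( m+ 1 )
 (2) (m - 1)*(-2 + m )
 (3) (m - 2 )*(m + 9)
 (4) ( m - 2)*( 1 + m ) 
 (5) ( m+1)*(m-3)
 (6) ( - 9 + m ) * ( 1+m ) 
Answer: 4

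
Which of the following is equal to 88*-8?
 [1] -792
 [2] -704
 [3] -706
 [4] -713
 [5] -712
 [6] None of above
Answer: 2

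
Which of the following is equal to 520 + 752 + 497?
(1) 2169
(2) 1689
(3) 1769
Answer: 3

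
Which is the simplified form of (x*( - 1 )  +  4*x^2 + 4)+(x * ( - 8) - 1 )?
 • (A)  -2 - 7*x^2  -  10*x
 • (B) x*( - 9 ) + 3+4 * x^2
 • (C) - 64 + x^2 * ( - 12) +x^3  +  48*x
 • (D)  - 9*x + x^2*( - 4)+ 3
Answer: B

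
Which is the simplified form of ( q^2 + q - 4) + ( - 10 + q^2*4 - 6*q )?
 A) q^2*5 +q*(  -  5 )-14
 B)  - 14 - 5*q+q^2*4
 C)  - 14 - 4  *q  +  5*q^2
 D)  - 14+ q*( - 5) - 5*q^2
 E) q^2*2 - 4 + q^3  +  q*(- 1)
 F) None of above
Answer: A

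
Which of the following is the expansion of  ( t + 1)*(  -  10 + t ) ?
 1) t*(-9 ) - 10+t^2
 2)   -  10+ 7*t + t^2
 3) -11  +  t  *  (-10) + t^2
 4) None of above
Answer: 1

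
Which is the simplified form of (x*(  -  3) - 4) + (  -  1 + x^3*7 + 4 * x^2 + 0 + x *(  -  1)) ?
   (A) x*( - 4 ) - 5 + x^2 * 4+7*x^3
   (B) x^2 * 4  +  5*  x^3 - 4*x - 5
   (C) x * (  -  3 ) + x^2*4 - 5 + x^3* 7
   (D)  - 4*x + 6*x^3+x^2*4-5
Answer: A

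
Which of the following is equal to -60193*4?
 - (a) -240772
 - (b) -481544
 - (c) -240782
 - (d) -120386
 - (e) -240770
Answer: a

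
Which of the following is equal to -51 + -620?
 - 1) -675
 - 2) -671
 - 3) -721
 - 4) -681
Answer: 2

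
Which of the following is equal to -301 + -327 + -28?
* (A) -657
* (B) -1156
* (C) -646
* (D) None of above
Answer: D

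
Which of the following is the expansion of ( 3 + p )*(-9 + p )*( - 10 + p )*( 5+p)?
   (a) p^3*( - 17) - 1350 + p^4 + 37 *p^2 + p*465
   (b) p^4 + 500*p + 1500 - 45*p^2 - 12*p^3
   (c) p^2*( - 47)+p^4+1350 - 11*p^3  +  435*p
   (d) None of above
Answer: c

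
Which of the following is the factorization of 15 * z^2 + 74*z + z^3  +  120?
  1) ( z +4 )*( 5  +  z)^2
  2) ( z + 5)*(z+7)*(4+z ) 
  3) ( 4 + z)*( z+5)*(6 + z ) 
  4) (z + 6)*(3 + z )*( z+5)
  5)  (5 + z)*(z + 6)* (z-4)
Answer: 3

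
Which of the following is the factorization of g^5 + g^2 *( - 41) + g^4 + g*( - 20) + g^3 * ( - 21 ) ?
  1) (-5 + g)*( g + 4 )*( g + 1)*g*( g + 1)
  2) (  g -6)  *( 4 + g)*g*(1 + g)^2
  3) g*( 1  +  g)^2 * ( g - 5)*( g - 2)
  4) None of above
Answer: 1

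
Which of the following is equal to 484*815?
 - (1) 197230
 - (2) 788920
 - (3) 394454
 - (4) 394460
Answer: 4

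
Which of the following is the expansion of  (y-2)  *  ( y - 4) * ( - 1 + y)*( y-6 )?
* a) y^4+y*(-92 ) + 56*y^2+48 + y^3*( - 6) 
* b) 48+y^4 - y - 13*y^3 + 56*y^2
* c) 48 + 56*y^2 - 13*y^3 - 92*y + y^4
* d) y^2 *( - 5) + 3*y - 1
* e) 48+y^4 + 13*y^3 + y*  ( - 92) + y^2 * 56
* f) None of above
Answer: c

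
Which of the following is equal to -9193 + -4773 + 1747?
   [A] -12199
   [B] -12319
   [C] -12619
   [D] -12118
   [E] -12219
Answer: E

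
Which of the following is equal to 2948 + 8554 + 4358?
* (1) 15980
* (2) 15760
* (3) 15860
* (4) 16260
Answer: 3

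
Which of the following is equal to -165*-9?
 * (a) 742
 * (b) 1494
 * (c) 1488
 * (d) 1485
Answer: d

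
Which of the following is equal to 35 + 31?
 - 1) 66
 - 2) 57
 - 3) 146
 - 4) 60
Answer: 1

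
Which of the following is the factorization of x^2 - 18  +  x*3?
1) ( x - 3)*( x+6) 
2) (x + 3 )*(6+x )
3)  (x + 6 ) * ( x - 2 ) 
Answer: 1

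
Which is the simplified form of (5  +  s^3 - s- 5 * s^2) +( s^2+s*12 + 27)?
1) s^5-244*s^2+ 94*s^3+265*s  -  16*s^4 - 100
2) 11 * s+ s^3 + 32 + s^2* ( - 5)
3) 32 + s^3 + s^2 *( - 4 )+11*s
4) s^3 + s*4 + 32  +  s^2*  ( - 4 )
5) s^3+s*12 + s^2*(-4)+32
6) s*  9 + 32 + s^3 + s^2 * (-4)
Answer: 3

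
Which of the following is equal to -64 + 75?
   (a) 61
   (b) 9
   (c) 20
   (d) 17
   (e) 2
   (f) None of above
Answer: f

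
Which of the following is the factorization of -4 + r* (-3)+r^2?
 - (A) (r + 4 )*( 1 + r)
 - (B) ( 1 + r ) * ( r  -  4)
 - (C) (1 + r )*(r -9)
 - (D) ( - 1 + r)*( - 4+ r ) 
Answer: B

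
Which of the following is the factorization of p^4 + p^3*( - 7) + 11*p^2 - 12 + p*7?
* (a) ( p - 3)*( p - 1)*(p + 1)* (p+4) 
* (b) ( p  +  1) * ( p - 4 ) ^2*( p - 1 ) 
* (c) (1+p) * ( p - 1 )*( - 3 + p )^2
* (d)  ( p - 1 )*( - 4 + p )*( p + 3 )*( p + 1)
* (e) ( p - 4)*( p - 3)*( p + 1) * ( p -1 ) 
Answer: e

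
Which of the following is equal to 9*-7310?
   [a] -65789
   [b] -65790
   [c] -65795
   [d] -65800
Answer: b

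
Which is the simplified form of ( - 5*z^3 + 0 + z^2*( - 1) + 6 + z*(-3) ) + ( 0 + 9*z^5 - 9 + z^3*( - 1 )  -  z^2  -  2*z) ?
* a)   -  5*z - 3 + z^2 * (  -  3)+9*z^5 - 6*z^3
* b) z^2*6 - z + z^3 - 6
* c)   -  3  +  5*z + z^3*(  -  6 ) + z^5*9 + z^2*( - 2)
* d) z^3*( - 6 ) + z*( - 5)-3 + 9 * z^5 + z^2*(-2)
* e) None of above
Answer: d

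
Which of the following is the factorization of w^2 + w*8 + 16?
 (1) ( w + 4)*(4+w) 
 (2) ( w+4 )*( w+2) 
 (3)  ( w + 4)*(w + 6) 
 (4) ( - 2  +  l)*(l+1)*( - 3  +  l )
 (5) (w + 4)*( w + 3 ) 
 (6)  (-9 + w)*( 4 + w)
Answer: 1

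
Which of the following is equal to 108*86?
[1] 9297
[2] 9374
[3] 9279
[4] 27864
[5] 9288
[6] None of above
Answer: 5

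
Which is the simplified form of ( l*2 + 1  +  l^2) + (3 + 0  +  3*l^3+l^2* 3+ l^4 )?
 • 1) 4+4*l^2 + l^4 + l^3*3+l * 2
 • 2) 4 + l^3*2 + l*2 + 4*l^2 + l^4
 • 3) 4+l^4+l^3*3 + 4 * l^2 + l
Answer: 1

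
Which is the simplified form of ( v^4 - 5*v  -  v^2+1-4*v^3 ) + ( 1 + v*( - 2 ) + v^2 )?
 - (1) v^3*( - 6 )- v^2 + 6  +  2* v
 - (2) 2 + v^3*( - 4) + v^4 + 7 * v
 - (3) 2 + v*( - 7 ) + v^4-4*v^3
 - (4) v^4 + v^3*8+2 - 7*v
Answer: 3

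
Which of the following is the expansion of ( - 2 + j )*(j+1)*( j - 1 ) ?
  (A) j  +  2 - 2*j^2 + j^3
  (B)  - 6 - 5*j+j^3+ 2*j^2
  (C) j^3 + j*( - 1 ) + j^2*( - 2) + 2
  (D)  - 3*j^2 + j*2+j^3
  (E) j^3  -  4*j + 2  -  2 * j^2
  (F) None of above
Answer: C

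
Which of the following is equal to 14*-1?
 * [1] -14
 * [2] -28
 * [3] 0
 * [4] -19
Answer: 1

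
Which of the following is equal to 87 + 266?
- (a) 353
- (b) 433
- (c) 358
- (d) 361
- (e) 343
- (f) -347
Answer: a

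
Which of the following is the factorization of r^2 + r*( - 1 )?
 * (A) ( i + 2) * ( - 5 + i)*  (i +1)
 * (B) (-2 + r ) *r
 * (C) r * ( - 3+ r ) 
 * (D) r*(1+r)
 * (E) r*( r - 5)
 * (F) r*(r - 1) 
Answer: F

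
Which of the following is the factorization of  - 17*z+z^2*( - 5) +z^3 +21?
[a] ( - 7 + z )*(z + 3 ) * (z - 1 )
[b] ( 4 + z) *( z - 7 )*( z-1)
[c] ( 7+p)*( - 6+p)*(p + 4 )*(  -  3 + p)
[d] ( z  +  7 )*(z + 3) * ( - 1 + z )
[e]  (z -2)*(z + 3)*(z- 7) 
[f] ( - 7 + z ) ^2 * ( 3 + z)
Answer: a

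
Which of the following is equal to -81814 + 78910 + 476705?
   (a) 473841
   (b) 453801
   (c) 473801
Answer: c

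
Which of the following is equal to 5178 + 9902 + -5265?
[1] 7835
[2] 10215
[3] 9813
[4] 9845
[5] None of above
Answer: 5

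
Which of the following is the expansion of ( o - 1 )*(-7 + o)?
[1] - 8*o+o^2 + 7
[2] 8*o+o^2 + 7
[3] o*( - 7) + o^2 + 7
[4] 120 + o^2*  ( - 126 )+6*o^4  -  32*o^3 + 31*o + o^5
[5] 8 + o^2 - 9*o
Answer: 1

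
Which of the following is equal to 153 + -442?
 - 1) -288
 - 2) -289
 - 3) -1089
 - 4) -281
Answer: 2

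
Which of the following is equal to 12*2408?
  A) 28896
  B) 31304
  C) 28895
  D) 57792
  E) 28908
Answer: A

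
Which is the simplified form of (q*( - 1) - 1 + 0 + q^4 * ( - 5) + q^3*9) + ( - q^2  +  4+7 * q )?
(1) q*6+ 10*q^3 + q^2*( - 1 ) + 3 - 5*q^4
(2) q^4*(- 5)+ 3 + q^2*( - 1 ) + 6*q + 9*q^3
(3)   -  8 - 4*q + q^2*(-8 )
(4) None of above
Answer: 2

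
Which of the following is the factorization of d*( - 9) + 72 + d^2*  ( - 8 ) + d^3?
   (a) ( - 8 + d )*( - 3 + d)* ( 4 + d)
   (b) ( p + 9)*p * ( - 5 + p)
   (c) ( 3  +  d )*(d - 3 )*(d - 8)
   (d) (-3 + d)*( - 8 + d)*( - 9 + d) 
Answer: c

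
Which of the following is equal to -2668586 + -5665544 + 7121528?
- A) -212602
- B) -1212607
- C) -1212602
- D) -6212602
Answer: C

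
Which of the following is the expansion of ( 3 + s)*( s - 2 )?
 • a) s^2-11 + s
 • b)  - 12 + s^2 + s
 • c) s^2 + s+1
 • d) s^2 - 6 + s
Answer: d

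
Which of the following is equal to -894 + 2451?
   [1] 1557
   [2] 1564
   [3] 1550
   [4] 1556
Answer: 1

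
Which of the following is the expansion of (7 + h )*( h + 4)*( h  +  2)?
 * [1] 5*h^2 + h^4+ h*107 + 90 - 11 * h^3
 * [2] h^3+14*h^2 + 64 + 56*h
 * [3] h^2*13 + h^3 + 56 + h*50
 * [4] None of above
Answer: 3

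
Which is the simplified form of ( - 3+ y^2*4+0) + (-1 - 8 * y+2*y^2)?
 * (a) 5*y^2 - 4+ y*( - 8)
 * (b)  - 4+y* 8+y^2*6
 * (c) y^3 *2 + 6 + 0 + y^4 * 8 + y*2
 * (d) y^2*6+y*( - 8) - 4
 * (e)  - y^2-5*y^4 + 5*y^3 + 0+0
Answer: d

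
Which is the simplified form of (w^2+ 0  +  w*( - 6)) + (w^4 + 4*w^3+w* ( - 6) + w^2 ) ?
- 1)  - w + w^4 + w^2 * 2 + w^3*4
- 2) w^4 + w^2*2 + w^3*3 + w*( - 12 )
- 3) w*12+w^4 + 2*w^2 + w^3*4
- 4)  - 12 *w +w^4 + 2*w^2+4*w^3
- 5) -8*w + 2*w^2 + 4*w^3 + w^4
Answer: 4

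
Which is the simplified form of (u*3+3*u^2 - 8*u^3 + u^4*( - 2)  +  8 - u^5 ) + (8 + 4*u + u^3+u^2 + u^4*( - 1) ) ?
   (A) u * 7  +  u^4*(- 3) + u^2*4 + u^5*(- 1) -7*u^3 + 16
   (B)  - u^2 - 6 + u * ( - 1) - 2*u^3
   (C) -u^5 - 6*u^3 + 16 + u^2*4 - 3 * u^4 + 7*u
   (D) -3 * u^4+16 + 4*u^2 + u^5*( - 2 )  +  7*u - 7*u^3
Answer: A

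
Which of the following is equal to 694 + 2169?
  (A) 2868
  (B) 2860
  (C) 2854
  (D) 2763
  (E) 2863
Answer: E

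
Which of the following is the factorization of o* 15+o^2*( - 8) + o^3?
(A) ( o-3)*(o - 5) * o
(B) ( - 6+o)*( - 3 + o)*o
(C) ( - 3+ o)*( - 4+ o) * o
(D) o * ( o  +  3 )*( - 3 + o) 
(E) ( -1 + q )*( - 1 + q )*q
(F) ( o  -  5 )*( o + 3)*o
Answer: A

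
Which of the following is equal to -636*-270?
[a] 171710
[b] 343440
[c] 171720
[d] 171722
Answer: c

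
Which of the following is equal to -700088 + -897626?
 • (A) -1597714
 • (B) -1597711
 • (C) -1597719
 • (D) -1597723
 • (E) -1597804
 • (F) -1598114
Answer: A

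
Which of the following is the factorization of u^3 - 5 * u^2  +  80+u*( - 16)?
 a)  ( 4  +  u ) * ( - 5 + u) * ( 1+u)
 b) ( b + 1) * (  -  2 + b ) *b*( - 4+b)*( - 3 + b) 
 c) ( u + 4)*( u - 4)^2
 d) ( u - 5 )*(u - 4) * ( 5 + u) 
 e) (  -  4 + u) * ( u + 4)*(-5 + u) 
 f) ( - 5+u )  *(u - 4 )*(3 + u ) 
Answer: e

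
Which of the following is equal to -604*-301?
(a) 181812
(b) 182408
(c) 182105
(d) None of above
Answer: d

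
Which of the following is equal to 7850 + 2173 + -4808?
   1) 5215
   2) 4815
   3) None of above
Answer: 1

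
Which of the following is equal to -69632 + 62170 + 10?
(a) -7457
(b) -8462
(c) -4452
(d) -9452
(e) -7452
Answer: e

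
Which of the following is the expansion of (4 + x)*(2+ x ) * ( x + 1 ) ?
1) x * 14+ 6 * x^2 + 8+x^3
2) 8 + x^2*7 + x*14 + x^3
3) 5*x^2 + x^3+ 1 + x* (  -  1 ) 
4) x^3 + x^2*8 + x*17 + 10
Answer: 2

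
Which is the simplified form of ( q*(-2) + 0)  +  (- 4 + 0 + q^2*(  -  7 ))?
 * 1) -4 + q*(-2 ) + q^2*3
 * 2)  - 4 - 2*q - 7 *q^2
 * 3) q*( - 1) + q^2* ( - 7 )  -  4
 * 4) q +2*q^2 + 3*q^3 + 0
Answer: 2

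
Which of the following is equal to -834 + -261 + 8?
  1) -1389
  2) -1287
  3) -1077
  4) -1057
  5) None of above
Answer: 5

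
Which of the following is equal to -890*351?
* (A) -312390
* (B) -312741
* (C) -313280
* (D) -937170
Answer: A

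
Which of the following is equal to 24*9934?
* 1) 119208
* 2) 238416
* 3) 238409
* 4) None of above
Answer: 2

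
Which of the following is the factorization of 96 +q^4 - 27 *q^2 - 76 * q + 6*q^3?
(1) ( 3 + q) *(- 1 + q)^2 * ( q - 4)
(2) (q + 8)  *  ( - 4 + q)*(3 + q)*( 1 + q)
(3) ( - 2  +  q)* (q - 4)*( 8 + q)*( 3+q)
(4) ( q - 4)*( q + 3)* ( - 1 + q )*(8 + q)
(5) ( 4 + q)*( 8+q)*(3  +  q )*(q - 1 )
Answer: 4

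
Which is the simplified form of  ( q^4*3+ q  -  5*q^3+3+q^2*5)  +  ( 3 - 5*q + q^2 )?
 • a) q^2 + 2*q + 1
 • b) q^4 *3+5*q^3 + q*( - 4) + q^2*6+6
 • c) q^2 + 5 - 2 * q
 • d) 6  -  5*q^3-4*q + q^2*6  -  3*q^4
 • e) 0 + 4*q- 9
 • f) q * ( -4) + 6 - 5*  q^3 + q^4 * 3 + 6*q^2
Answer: f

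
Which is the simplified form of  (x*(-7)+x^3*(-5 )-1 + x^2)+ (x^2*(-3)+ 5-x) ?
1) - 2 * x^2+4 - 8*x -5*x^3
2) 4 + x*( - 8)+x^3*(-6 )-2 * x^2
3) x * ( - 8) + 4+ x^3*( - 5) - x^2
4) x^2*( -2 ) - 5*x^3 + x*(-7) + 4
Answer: 1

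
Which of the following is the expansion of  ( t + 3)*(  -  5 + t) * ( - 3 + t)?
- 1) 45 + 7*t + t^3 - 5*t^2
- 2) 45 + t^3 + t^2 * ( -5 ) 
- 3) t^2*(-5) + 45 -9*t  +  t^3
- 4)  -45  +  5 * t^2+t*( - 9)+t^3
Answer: 3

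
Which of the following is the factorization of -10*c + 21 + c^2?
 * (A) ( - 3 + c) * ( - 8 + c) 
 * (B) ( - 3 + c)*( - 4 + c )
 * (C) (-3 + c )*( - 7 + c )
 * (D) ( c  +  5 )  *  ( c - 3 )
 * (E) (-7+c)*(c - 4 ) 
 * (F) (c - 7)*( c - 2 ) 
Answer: C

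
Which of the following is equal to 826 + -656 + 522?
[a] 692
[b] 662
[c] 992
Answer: a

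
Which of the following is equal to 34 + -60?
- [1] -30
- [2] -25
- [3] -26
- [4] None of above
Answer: 3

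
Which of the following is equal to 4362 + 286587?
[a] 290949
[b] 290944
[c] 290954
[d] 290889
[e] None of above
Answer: a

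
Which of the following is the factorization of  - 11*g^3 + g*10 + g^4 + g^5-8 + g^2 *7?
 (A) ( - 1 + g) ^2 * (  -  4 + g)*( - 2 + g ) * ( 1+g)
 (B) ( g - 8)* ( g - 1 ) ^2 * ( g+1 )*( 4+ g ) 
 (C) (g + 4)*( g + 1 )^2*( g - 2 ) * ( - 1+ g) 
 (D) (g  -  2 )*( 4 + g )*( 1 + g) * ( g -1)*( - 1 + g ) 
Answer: D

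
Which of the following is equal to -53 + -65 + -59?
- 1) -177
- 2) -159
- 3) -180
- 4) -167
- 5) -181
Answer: 1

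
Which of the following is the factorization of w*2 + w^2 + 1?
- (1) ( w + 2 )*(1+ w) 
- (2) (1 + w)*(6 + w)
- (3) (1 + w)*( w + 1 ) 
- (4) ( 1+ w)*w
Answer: 3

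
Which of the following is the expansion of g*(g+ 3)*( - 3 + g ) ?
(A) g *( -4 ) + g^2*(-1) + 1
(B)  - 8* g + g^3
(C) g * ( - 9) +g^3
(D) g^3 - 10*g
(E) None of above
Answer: C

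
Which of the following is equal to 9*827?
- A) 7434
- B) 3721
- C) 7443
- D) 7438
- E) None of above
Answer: C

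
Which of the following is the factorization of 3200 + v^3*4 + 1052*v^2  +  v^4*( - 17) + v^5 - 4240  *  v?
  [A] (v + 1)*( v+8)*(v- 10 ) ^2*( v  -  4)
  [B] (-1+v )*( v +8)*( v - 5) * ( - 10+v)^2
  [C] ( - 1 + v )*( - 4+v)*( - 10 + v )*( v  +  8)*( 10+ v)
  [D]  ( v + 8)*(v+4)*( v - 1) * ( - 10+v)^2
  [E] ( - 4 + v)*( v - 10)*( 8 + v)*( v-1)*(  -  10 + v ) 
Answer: E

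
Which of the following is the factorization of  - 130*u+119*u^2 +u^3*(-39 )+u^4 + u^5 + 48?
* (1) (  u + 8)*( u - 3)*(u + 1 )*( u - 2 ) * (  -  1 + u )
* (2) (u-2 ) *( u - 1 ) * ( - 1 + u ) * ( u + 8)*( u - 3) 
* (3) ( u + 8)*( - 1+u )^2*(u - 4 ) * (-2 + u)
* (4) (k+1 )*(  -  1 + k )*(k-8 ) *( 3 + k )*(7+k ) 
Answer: 2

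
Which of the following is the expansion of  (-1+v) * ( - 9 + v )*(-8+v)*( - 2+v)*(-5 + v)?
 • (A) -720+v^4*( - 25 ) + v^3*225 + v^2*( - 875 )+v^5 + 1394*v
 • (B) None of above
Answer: A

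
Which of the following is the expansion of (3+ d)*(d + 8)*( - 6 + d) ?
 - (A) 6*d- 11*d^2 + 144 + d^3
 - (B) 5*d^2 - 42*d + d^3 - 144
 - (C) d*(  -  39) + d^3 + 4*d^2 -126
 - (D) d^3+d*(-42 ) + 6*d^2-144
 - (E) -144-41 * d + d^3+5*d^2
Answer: B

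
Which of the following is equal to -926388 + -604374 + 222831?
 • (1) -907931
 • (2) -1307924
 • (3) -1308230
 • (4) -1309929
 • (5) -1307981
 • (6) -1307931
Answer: 6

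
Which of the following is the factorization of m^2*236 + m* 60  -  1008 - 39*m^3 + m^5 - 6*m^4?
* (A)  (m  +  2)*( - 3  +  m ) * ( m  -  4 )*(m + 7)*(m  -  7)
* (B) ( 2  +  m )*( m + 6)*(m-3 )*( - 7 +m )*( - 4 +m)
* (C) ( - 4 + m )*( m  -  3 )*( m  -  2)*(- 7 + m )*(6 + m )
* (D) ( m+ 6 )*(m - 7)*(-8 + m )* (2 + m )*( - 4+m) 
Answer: B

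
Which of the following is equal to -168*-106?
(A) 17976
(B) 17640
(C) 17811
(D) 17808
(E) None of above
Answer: D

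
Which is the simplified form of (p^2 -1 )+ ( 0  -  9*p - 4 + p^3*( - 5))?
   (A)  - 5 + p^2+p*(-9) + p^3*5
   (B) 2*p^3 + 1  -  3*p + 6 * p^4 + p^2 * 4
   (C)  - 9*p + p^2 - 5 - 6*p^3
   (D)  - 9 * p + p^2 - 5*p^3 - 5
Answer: D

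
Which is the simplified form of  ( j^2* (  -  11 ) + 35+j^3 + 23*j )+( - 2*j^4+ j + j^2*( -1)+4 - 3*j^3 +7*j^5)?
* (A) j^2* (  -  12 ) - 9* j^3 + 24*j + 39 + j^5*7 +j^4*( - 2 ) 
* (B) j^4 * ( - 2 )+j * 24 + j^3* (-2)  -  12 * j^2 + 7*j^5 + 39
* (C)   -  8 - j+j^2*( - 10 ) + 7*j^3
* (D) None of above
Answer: B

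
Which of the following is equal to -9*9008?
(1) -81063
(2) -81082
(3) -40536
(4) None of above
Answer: 4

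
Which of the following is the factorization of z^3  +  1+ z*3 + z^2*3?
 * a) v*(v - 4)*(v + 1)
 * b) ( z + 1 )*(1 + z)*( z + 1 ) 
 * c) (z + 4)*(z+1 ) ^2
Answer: b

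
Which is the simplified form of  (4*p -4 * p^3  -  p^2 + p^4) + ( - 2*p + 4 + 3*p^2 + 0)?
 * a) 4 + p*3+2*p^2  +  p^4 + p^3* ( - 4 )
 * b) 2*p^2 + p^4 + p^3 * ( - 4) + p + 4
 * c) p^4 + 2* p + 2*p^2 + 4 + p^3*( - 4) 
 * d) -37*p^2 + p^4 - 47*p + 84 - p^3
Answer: c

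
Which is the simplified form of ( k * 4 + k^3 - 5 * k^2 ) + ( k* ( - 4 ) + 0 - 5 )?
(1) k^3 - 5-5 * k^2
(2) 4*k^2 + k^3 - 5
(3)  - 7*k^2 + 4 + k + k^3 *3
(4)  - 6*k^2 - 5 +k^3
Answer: 1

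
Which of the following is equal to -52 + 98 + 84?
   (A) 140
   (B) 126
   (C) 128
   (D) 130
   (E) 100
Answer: D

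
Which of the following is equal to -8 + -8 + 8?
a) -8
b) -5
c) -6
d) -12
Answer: a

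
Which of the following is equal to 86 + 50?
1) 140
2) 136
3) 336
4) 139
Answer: 2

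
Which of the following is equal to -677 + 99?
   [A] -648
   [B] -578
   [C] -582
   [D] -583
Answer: B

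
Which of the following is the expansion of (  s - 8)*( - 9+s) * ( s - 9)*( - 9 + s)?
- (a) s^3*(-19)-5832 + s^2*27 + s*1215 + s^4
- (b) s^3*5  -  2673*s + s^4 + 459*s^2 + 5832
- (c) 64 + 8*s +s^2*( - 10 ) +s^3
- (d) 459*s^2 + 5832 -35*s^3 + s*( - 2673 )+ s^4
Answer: d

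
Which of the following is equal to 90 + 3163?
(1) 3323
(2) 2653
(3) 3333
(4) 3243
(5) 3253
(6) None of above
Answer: 5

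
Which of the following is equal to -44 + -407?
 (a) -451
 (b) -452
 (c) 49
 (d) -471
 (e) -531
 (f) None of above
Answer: a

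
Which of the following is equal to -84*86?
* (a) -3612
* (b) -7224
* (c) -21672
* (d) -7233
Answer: b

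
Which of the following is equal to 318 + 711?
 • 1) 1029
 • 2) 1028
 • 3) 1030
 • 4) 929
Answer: 1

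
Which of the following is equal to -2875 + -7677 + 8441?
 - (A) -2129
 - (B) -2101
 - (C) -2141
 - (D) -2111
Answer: D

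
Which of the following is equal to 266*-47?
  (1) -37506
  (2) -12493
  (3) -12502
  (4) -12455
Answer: 3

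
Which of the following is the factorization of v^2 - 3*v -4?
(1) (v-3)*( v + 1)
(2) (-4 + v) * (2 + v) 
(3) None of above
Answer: 3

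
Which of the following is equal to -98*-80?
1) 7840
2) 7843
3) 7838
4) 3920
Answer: 1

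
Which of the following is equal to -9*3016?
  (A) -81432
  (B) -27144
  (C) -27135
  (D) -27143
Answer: B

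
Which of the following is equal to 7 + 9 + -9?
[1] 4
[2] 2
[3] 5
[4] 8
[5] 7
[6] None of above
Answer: 5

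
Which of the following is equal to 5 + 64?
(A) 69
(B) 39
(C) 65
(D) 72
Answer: A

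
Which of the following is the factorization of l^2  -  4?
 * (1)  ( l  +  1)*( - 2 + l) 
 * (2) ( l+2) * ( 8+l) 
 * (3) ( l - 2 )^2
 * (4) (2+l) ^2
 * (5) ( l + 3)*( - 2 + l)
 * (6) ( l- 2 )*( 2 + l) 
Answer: 6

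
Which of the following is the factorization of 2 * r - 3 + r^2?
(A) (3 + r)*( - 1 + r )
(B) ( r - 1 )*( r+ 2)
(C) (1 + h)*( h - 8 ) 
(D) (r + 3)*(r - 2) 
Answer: A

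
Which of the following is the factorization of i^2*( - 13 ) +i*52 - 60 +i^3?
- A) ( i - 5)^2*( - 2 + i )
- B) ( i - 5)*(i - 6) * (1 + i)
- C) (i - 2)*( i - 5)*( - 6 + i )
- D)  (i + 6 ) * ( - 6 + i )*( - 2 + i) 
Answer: C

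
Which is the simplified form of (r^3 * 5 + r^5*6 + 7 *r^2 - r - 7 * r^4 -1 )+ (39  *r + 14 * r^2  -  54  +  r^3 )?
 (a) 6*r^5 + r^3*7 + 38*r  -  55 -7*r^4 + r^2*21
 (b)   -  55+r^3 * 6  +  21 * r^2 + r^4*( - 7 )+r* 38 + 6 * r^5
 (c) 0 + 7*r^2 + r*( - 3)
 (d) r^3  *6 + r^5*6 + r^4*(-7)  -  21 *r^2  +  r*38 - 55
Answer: b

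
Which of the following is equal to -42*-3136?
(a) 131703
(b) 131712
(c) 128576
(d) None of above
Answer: b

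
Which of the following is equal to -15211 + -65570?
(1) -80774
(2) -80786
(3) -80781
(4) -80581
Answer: 3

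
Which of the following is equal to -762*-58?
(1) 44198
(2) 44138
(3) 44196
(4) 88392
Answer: 3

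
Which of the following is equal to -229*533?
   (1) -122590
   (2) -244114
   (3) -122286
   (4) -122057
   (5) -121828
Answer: 4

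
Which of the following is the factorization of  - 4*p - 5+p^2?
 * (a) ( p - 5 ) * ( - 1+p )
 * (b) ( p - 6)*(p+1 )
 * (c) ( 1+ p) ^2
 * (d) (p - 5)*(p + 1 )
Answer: d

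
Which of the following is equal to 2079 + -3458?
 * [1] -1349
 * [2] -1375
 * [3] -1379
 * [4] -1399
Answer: 3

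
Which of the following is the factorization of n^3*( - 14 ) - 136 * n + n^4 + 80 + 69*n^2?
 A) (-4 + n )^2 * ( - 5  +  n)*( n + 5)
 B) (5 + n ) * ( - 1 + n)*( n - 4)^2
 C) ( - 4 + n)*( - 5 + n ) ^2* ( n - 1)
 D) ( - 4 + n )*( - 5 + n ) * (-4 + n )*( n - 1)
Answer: D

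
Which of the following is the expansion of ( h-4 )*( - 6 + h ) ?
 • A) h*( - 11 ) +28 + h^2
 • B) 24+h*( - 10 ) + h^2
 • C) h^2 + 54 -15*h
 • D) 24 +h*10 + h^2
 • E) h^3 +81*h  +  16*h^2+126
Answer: B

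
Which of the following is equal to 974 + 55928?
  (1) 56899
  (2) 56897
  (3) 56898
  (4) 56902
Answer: 4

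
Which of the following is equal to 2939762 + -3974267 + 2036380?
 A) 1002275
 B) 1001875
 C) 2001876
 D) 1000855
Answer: B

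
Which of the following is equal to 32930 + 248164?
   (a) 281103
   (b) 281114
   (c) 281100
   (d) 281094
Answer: d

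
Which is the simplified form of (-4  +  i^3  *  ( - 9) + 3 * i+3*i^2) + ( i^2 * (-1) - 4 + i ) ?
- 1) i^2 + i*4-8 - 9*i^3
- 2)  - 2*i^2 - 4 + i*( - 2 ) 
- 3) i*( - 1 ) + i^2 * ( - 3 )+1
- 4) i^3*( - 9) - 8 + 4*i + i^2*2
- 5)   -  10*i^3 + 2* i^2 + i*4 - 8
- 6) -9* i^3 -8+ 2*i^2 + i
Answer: 4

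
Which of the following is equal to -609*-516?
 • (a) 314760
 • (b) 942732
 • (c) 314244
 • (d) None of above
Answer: c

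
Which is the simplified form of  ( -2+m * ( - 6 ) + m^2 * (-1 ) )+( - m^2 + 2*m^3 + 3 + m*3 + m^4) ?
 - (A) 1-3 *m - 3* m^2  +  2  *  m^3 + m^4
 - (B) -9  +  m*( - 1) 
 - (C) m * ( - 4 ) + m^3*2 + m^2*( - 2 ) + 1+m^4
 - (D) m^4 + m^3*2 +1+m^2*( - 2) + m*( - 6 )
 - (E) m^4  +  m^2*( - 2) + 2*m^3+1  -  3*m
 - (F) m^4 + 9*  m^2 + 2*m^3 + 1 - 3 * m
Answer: E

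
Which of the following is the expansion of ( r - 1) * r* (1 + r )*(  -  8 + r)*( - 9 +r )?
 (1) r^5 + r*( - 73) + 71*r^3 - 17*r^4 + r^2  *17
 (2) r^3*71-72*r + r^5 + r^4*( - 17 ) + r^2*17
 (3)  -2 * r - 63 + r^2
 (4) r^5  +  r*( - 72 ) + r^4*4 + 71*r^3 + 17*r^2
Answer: 2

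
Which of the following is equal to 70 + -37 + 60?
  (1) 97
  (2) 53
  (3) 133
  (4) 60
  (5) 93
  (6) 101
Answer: 5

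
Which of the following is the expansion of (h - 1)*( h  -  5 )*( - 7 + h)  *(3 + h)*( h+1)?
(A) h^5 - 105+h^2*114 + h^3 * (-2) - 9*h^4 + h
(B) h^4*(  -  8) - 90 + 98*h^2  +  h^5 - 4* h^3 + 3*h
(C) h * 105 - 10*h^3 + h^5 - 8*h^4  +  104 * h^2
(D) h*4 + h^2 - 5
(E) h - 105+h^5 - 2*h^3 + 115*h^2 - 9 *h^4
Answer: A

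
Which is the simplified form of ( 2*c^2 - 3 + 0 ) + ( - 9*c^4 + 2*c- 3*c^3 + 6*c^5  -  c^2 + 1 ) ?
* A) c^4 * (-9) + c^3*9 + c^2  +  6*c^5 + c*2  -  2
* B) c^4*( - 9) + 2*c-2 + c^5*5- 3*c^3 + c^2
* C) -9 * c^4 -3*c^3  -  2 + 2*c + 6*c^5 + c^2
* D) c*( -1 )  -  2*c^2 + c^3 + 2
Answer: C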